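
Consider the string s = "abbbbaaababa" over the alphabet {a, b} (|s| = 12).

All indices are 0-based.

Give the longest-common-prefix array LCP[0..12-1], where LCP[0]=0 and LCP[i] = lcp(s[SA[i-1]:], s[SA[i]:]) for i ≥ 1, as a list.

[0, 1, 2, 1, 3, 2, 0, 2, 2, 1, 2, 3]

rank→(start, suffix):
  0 → (11, 'a')
  1 → (5, 'aaababa')
  2 → (6, 'aababa')
  3 → (9, 'aba')
  4 → (7, 'ababa')
  5 → (0, 'abbbbaaababa')
  6 → (10, 'ba')
  7 → (4, 'baaababa')
  8 → (8, 'baba')
  9 → (3, 'bbaaababa')
  10 → (2, 'bbbaaababa')
  11 → (1, 'bbbbaaababa')

SA = [11, 5, 6, 9, 7, 0, 10, 4, 8, 3, 2, 1]
rank  pair      lcp
   1  s[11:],s[5:]  1  'a'
   2  s[5:],s[6:]  2  'aa'
   3  s[6:],s[9:]  1  'a'
   4  s[9:],s[7:]  3  'aba'
   5  s[7:],s[0:]  2  'ab'
   6  s[0:],s[10:]  0  ''
   7  s[10:],s[4:]  2  'ba'
   8  s[4:],s[8:]  2  'ba'
   9  s[8:],s[3:]  1  'b'
  10  s[3:],s[2:]  2  'bb'
  11  s[2:],s[1:]  3  'bbb'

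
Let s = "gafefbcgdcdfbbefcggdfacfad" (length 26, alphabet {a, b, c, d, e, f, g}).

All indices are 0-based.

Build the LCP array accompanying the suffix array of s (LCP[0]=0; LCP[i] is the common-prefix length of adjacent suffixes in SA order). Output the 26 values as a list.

rank→(start, suffix):
  0 → (21, 'acfad')
  1 → (24, 'ad')
  2 → (1, 'afefbcgdcdfbbefcggdfacfad')
  3 → (12, 'bbefcggdfacfad')
  4 → (5, 'bcgdcdfbbefcggdfacfad')
  5 → (13, 'befcggdfacfad')
  6 → (9, 'cdfbbefcggdfacfad')
  7 → (22, 'cfad')
  8 → (6, 'cgdcdfbbefcggdfacfad')
  9 → (16, 'cggdfacfad')
  10 → (25, 'd')
  11 → (8, 'dcdfbbefcggdfacfad')
  12 → (19, 'dfacfad')
  13 → (10, 'dfbbefcggdfacfad')
  14 → (3, 'efbcgdcdfbbefcggdfacfad')
  15 → (14, 'efcggdfacfad')
  16 → (20, 'facfad')
  17 → (23, 'fad')
  18 → (11, 'fbbefcggdfacfad')
  19 → (4, 'fbcgdcdfbbefcggdfacfad')
  20 → (15, 'fcggdfacfad')
  21 → (2, 'fefbcgdcdfbbefcggdfacfad')
  22 → (0, 'gafefbcgdcdfbbefcggdfacfad')
  23 → (7, 'gdcdfbbefcggdfacfad')
  24 → (18, 'gdfacfad')
  25 → (17, 'ggdfacfad')

SA = [21, 24, 1, 12, 5, 13, 9, 22, 6, 16, 25, 8, 19, 10, 3, 14, 20, 23, 11, 4, 15, 2, 0, 7, 18, 17]
[i] adj suffixes → lcp
  [1] 21/24 → 1 ('a')
  [2] 24/1 → 1 ('a')
  [3] 1/12 → 0 ('')
  [4] 12/5 → 1 ('b')
  [5] 5/13 → 1 ('b')
  [6] 13/9 → 0 ('')
  [7] 9/22 → 1 ('c')
  [8] 22/6 → 1 ('c')
  [9] 6/16 → 2 ('cg')
  [10] 16/25 → 0 ('')
  [11] 25/8 → 1 ('d')
  [12] 8/19 → 1 ('d')
  [13] 19/10 → 2 ('df')
  [14] 10/3 → 0 ('')
  [15] 3/14 → 2 ('ef')
  [16] 14/20 → 0 ('')
  [17] 20/23 → 2 ('fa')
  [18] 23/11 → 1 ('f')
  [19] 11/4 → 2 ('fb')
  [20] 4/15 → 1 ('f')
  [21] 15/2 → 1 ('f')
  [22] 2/0 → 0 ('')
  [23] 0/7 → 1 ('g')
  [24] 7/18 → 2 ('gd')
  [25] 18/17 → 1 ('g')

[0, 1, 1, 0, 1, 1, 0, 1, 1, 2, 0, 1, 1, 2, 0, 2, 0, 2, 1, 2, 1, 1, 0, 1, 2, 1]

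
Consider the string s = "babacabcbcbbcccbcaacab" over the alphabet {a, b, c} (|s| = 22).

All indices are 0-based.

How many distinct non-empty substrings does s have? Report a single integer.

217

sorted suffixes:
  #0 SA[0]=17  'aacab'
  #1 SA[1]=20  'ab'
  #2 SA[2]=1  'abacabcbcbbcccbcaacab'
  #3 SA[3]=5  'abcbcbbcccbcaacab'
  #4 SA[4]=18  'acab'
  #5 SA[5]=3  'acabcbcbbcccbcaacab'
  #6 SA[6]=21  'b'
  #7 SA[7]=0  'babacabcbcbbcccbcaacab'
  #8 SA[8]=2  'bacabcbcbbcccbcaacab'
  #9 SA[9]=10  'bbcccbcaacab'
  #10 SA[10]=15  'bcaacab'
  #11 SA[11]=8  'bcbbcccbcaacab'
  #12 SA[12]=6  'bcbcbbcccbcaacab'
  #13 SA[13]=11  'bcccbcaacab'
  #14 SA[14]=16  'caacab'
  #15 SA[15]=19  'cab'
  #16 SA[16]=4  'cabcbcbbcccbcaacab'
  #17 SA[17]=9  'cbbcccbcaacab'
  #18 SA[18]=14  'cbcaacab'
  #19 SA[19]=7  'cbcbbcccbcaacab'
  #20 SA[20]=13  'ccbcaacab'
  #21 SA[21]=12  'cccbcaacab'

SA = [17, 20, 1, 5, 18, 3, 21, 0, 2, 10, 15, 8, 6, 11, 16, 19, 4, 9, 14, 7, 13, 12]
rank  pair      lcp
   1  s[17:],s[20:]  1  'a'
   2  s[20:],s[1:]  2  'ab'
   3  s[1:],s[5:]  2  'ab'
   4  s[5:],s[18:]  1  'a'
   5  s[18:],s[3:]  4  'acab'
   6  s[3:],s[21:]  0  ''
   7  s[21:],s[0:]  1  'b'
   8  s[0:],s[2:]  2  'ba'
   9  s[2:],s[10:]  1  'b'
  10  s[10:],s[15:]  1  'b'
  11  s[15:],s[8:]  2  'bc'
  12  s[8:],s[6:]  3  'bcb'
  13  s[6:],s[11:]  2  'bc'
  14  s[11:],s[16:]  0  ''
  15  s[16:],s[19:]  2  'ca'
  16  s[19:],s[4:]  3  'cab'
  17  s[4:],s[9:]  1  'c'
  18  s[9:],s[14:]  2  'cb'
  19  s[14:],s[7:]  3  'cbc'
  20  s[7:],s[13:]  1  'c'
  21  s[13:],s[12:]  2  'cc'

n(n+1)/2 = 22·23/2 = 253
Σ LCP = 0 + 1 + 2 + 2 + 1 + 4 + 0 + 1 + 2 + 1 + 1 + 2 + 3 + 2 + 0 + 2 + 3 + 1 + 2 + 3 + 1 + 2 = 36
distinct = 253 − 36 = 217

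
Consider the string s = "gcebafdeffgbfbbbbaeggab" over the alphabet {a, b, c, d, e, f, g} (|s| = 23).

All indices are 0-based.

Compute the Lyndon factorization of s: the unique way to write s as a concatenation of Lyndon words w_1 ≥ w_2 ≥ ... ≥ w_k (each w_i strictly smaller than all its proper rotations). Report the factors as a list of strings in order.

["g", "ce", "b", "afdeffgbfbbbb", "aegg", "ab"]

emit factor 1: 'g' (i=0, period=1)
emit factor 2: 'ce' (i=1, period=2)
emit factor 3: 'b' (i=3, period=1)
emit factor 4: 'afdeffgbfbbbb' (i=4, period=13)
emit factor 5: 'aegg' (i=17, period=4)
emit factor 6: 'ab' (i=21, period=2)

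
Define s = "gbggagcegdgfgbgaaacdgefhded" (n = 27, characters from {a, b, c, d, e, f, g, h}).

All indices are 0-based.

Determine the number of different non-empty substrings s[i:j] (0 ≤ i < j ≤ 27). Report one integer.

rank | idx | suffix
   0 |  15 | aaacdgefhded
   1 |  16 | aacdgefhded
   2 |  17 | acdgefhded
   3 |   4 | agcegdgfgbgaaacdgefhded
   4 |  13 | bgaaacdgefhded
   5 |   1 | bggagcegdgfgbgaaacdgefhded
   6 |  18 | cdgefhded
   7 |   6 | cegdgfgbgaaacdgefhded
   8 |  26 | d
   9 |  24 | ded
  10 |  19 | dgefhded
  11 |   9 | dgfgbgaaacdgefhded
  12 |  25 | ed
  13 |  21 | efhded
  14 |   7 | egdgfgbgaaacdgefhded
  15 |  11 | fgbgaaacdgefhded
  16 |  22 | fhded
  17 |  14 | gaaacdgefhded
  18 |   3 | gagcegdgfgbgaaacdgefhded
  19 |  12 | gbgaaacdgefhded
  20 |   0 | gbggagcegdgfgbgaaacdgefhded
  21 |   5 | gcegdgfgbgaaacdgefhded
  22 |   8 | gdgfgbgaaacdgefhded
  23 |  20 | gefhded
  24 |  10 | gfgbgaaacdgefhded
  25 |   2 | ggagcegdgfgbgaaacdgefhded
  26 |  23 | hded

SA = [15, 16, 17, 4, 13, 1, 18, 6, 26, 24, 19, 9, 25, 21, 7, 11, 22, 14, 3, 12, 0, 5, 8, 20, 10, 2, 23]
[i] adj suffixes → lcp
  [1] 15/16 → 2 ('aa')
  [2] 16/17 → 1 ('a')
  [3] 17/4 → 1 ('a')
  [4] 4/13 → 0 ('')
  [5] 13/1 → 2 ('bg')
  [6] 1/18 → 0 ('')
  [7] 18/6 → 1 ('c')
  [8] 6/26 → 0 ('')
  [9] 26/24 → 1 ('d')
  [10] 24/19 → 1 ('d')
  [11] 19/9 → 2 ('dg')
  [12] 9/25 → 0 ('')
  [13] 25/21 → 1 ('e')
  [14] 21/7 → 1 ('e')
  [15] 7/11 → 0 ('')
  [16] 11/22 → 1 ('f')
  [17] 22/14 → 0 ('')
  [18] 14/3 → 2 ('ga')
  [19] 3/12 → 1 ('g')
  [20] 12/0 → 3 ('gbg')
  [21] 0/5 → 1 ('g')
  [22] 5/8 → 1 ('g')
  [23] 8/20 → 1 ('g')
  [24] 20/10 → 1 ('g')
  [25] 10/2 → 1 ('g')
  [26] 2/23 → 0 ('')

n(n+1)/2 = 27·28/2 = 378
Σ LCP = 0 + 2 + 1 + 1 + 0 + 2 + 0 + 1 + 0 + 1 + 1 + 2 + 0 + 1 + 1 + 0 + 1 + 0 + 2 + 1 + 3 + 1 + 1 + 1 + 1 + 1 + 0 = 25
distinct = 378 − 25 = 353

353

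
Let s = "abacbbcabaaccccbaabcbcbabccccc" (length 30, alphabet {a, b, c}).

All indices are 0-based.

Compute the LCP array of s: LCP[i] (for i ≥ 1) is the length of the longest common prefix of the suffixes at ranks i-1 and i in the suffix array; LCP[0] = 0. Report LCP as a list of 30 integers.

[0, 2, 1, 3, 2, 3, 1, 2, 0, 3, 2, 2, 1, 1, 2, 3, 2, 0, 1, 1, 3, 2, 2, 1, 2, 2, 3, 3, 4, 4]

sorted suffixes:
  #0 SA[0]=16  'aabcbcbabccccc'
  #1 SA[1]=9  'aaccccbaabcbcbabccccc'
  #2 SA[2]=7  'abaaccccbaabcbcbabccccc'
  #3 SA[3]=0  'abacbbcabaaccccbaabcbcbabccccc'
  #4 SA[4]=17  'abcbcbabccccc'
  #5 SA[5]=23  'abccccc'
  #6 SA[6]=2  'acbbcabaaccccbaabcbcbabccccc'
  #7 SA[7]=10  'accccbaabcbcbabccccc'
  #8 SA[8]=15  'baabcbcbabccccc'
  #9 SA[9]=8  'baaccccbaabcbcbabccccc'
  #10 SA[10]=22  'babccccc'
  #11 SA[11]=1  'bacbbcabaaccccbaabcbcbabccccc'
  #12 SA[12]=4  'bbcabaaccccbaabcbcbabccccc'
  #13 SA[13]=5  'bcabaaccccbaabcbcbabccccc'
  #14 SA[14]=20  'bcbabccccc'
  #15 SA[15]=18  'bcbcbabccccc'
  #16 SA[16]=24  'bccccc'
  #17 SA[17]=29  'c'
  #18 SA[18]=6  'cabaaccccbaabcbcbabccccc'
  #19 SA[19]=14  'cbaabcbcbabccccc'
  #20 SA[20]=21  'cbabccccc'
  #21 SA[21]=3  'cbbcabaaccccbaabcbcbabccccc'
  #22 SA[22]=19  'cbcbabccccc'
  #23 SA[23]=28  'cc'
  #24 SA[24]=13  'ccbaabcbcbabccccc'
  #25 SA[25]=27  'ccc'
  #26 SA[26]=12  'cccbaabcbcbabccccc'
  #27 SA[27]=26  'cccc'
  #28 SA[28]=11  'ccccbaabcbcbabccccc'
  #29 SA[29]=25  'ccccc'

SA = [16, 9, 7, 0, 17, 23, 2, 10, 15, 8, 22, 1, 4, 5, 20, 18, 24, 29, 6, 14, 21, 3, 19, 28, 13, 27, 12, 26, 11, 25]
rank  pair      lcp
   1  s[16:],s[9:]  2  'aa'
   2  s[9:],s[7:]  1  'a'
   3  s[7:],s[0:]  3  'aba'
   4  s[0:],s[17:]  2  'ab'
   5  s[17:],s[23:]  3  'abc'
   6  s[23:],s[2:]  1  'a'
   7  s[2:],s[10:]  2  'ac'
   8  s[10:],s[15:]  0  ''
   9  s[15:],s[8:]  3  'baa'
  10  s[8:],s[22:]  2  'ba'
  11  s[22:],s[1:]  2  'ba'
  12  s[1:],s[4:]  1  'b'
  13  s[4:],s[5:]  1  'b'
  14  s[5:],s[20:]  2  'bc'
  15  s[20:],s[18:]  3  'bcb'
  16  s[18:],s[24:]  2  'bc'
  17  s[24:],s[29:]  0  ''
  18  s[29:],s[6:]  1  'c'
  19  s[6:],s[14:]  1  'c'
  20  s[14:],s[21:]  3  'cba'
  21  s[21:],s[3:]  2  'cb'
  22  s[3:],s[19:]  2  'cb'
  23  s[19:],s[28:]  1  'c'
  24  s[28:],s[13:]  2  'cc'
  25  s[13:],s[27:]  2  'cc'
  26  s[27:],s[12:]  3  'ccc'
  27  s[12:],s[26:]  3  'ccc'
  28  s[26:],s[11:]  4  'cccc'
  29  s[11:],s[25:]  4  'cccc'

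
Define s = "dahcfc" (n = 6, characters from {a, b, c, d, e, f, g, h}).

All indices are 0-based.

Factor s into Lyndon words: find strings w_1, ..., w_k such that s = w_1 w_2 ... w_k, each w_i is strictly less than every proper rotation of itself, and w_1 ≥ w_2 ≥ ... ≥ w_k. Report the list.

emit factor 1: 'd' (i=0, period=1)
emit factor 2: 'ahcfc' (i=1, period=5)

["d", "ahcfc"]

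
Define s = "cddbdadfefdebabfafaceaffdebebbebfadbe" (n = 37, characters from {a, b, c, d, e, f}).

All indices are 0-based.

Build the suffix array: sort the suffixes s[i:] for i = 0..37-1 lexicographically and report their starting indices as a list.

rank | idx | suffix
   0 |  13 | abfafaceaffdebebbebfadbe
   1 |  18 | aceaffdebebbebfadbe
   2 |  33 | adbe
   3 |   5 | adfefdebabfafaceaffdebebbebfadbe
   4 |  16 | afaceaffdebebbebfadbe
   5 |  21 | affdebebbebfadbe
   6 |  12 | babfafaceaffdebebbebfadbe
   7 |  28 | bbebfadbe
   8 |   3 | bdadfefdebabfafaceaffdebebbebfadbe
   9 |  35 | be
  10 |  26 | bebbebfadbe
  11 |  29 | bebfadbe
  12 |  31 | bfadbe
  13 |  14 | bfafaceaffdebebbebfadbe
  14 |   0 | cddbdadfefdebabfafaceaffdebebbebfadbe
  15 |  19 | ceaffdebebbebfadbe
  16 |   4 | dadfefdebabfafaceaffdebebbebfadbe
  17 |   2 | dbdadfefdebabfafaceaffdebebbebfadbe
  18 |  34 | dbe
  19 |   1 | ddbdadfefdebabfafaceaffdebebbebfadbe
  20 |  10 | debabfafaceaffdebebbebfadbe
  21 |  24 | debebbebfadbe
  22 |   6 | dfefdebabfafaceaffdebebbebfadbe
  23 |  36 | e
  24 |  20 | eaffdebebbebfadbe
  25 |  11 | ebabfafaceaffdebebbebfadbe
  26 |  27 | ebbebfadbe
  27 |  25 | ebebbebfadbe
  28 |  30 | ebfadbe
  29 |   8 | efdebabfafaceaffdebebbebfadbe
  30 |  17 | faceaffdebebbebfadbe
  31 |  32 | fadbe
  32 |  15 | fafaceaffdebebbebfadbe
  33 |   9 | fdebabfafaceaffdebebbebfadbe
  34 |  23 | fdebebbebfadbe
  35 |   7 | fefdebabfafaceaffdebebbebfadbe
  36 |  22 | ffdebebbebfadbe

[13, 18, 33, 5, 16, 21, 12, 28, 3, 35, 26, 29, 31, 14, 0, 19, 4, 2, 34, 1, 10, 24, 6, 36, 20, 11, 27, 25, 30, 8, 17, 32, 15, 9, 23, 7, 22]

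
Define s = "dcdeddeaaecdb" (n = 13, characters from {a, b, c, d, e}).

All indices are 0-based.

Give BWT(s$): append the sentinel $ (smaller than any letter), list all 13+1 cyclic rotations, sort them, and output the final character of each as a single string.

beadedc$edcdad

rank  rotation        last
    0  $dcdeddeaaecdb  b
    1  aaecdb$dcdedde  e
    2  aecdb$dcdeddea  a
    3  b$dcdeddeaaecd  d
    4  cdb$dcdeddeaae  e
    5  cdeddeaaecdb$d  d
    6  db$dcdeddeaaec  c
    7  dcdeddeaaecdb$  $
    8  ddeaaecdb$dcde  e
    9  deaaecdb$dcded  d
   10  deddeaaecdb$dc  c
   11  eaaecdb$dcdedd  d
   12  ecdb$dcdeddeaa  a
   13  eddeaaecdb$dcd  d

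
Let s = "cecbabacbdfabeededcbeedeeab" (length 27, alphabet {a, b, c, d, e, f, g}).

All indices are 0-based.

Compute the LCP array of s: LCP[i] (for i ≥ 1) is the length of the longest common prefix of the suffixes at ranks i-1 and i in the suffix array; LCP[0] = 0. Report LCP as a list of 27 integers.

rank→(start, suffix):
  0 → (25, 'ab')
  1 → (4, 'abacbdfabeededcbeedeeab')
  2 → (11, 'abeededcbeedeeab')
  3 → (6, 'acbdfabeededcbeedeeab')
  4 → (26, 'b')
  5 → (3, 'babacbdfabeededcbeedeeab')
  6 → (5, 'bacbdfabeededcbeedeeab')
  7 → (8, 'bdfabeededcbeedeeab')
  8 → (12, 'beededcbeedeeab')
  9 → (19, 'beedeeab')
  10 → (2, 'cbabacbdfabeededcbeedeeab')
  11 → (7, 'cbdfabeededcbeedeeab')
  12 → (18, 'cbeedeeab')
  13 → (0, 'cecbabacbdfabeededcbeedeeab')
  14 → (17, 'dcbeedeeab')
  15 → (15, 'dedcbeedeeab')
  16 → (22, 'deeab')
  17 → (9, 'dfabeededcbeedeeab')
  18 → (24, 'eab')
  19 → (1, 'ecbabacbdfabeededcbeedeeab')
  20 → (16, 'edcbeedeeab')
  21 → (14, 'ededcbeedeeab')
  22 → (21, 'edeeab')
  23 → (23, 'eeab')
  24 → (13, 'eededcbeedeeab')
  25 → (20, 'eedeeab')
  26 → (10, 'fabeededcbeedeeab')

SA = [25, 4, 11, 6, 26, 3, 5, 8, 12, 19, 2, 7, 18, 0, 17, 15, 22, 9, 24, 1, 16, 14, 21, 23, 13, 20, 10]
[i] adj suffixes → lcp
  [1] 25/4 → 2 ('ab')
  [2] 4/11 → 2 ('ab')
  [3] 11/6 → 1 ('a')
  [4] 6/26 → 0 ('')
  [5] 26/3 → 1 ('b')
  [6] 3/5 → 2 ('ba')
  [7] 5/8 → 1 ('b')
  [8] 8/12 → 1 ('b')
  [9] 12/19 → 5 ('beede')
  [10] 19/2 → 0 ('')
  [11] 2/7 → 2 ('cb')
  [12] 7/18 → 2 ('cb')
  [13] 18/0 → 1 ('c')
  [14] 0/17 → 0 ('')
  [15] 17/15 → 1 ('d')
  [16] 15/22 → 2 ('de')
  [17] 22/9 → 1 ('d')
  [18] 9/24 → 0 ('')
  [19] 24/1 → 1 ('e')
  [20] 1/16 → 1 ('e')
  [21] 16/14 → 2 ('ed')
  [22] 14/21 → 3 ('ede')
  [23] 21/23 → 1 ('e')
  [24] 23/13 → 2 ('ee')
  [25] 13/20 → 4 ('eede')
  [26] 20/10 → 0 ('')

[0, 2, 2, 1, 0, 1, 2, 1, 1, 5, 0, 2, 2, 1, 0, 1, 2, 1, 0, 1, 1, 2, 3, 1, 2, 4, 0]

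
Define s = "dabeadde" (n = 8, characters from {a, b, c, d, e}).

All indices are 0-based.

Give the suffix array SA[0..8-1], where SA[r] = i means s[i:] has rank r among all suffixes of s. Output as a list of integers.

[1, 4, 2, 0, 5, 6, 7, 3]

rank | idx | suffix
   0 |   1 | abeadde
   1 |   4 | adde
   2 |   2 | beadde
   3 |   0 | dabeadde
   4 |   5 | dde
   5 |   6 | de
   6 |   7 | e
   7 |   3 | eadde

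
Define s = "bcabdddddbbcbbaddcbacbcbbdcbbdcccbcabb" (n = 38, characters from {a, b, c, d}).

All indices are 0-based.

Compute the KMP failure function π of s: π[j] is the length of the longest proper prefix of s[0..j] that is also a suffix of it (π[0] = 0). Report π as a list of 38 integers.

[0, 0, 0, 1, 0, 0, 0, 0, 0, 1, 1, 2, 1, 1, 0, 0, 0, 0, 1, 0, 0, 1, 2, 1, 1, 0, 0, 1, 1, 0, 0, 0, 0, 1, 2, 3, 4, 1]

π[0] = 0
j=1 s[j]='c': π[1]=0 (border '')
j=2 s[j]='a': π[2]=0 (border '')
j=3 s[j]='b': π[3]=1 (border 'b')
j=4 s[j]='d': k: 1→0; π[4]=0 (border '')
j=5 s[j]='d': π[5]=0 (border '')
j=6 s[j]='d': π[6]=0 (border '')
j=7 s[j]='d': π[7]=0 (border '')
j=8 s[j]='d': π[8]=0 (border '')
j=9 s[j]='b': π[9]=1 (border 'b')
j=10 s[j]='b': k: 1→0; π[10]=1 (border 'b')
j=11 s[j]='c': π[11]=2 (border 'bc')
j=12 s[j]='b': k: 2→0; π[12]=1 (border 'b')
j=13 s[j]='b': k: 1→0; π[13]=1 (border 'b')
j=14 s[j]='a': k: 1→0; π[14]=0 (border '')
j=15 s[j]='d': π[15]=0 (border '')
j=16 s[j]='d': π[16]=0 (border '')
j=17 s[j]='c': π[17]=0 (border '')
j=18 s[j]='b': π[18]=1 (border 'b')
j=19 s[j]='a': k: 1→0; π[19]=0 (border '')
j=20 s[j]='c': π[20]=0 (border '')
j=21 s[j]='b': π[21]=1 (border 'b')
j=22 s[j]='c': π[22]=2 (border 'bc')
j=23 s[j]='b': k: 2→0; π[23]=1 (border 'b')
j=24 s[j]='b': k: 1→0; π[24]=1 (border 'b')
j=25 s[j]='d': k: 1→0; π[25]=0 (border '')
j=26 s[j]='c': π[26]=0 (border '')
j=27 s[j]='b': π[27]=1 (border 'b')
j=28 s[j]='b': k: 1→0; π[28]=1 (border 'b')
j=29 s[j]='d': k: 1→0; π[29]=0 (border '')
j=30 s[j]='c': π[30]=0 (border '')
j=31 s[j]='c': π[31]=0 (border '')
j=32 s[j]='c': π[32]=0 (border '')
j=33 s[j]='b': π[33]=1 (border 'b')
j=34 s[j]='c': π[34]=2 (border 'bc')
j=35 s[j]='a': π[35]=3 (border 'bca')
j=36 s[j]='b': π[36]=4 (border 'bcab')
j=37 s[j]='b': k: 4→1→0; π[37]=1 (border 'b')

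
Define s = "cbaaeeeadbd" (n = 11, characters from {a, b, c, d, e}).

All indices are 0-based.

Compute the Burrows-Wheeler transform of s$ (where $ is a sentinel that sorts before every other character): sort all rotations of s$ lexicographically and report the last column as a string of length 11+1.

rank  rotation      last
    0  $cbaaeeeadbd  d
    1  aaeeeadbd$cb  b
    2  adbd$cbaaeee  e
    3  aeeeadbd$cba  a
    4  baaeeeadbd$c  c
    5  bd$cbaaeeead  d
    6  cbaaeeeadbd$  $
    7  d$cbaaeeeadb  b
    8  dbd$cbaaeeea  a
    9  eadbd$cbaaee  e
   10  eeadbd$cbaae  e
   11  eeeadbd$cbaa  a

dbeacd$baeea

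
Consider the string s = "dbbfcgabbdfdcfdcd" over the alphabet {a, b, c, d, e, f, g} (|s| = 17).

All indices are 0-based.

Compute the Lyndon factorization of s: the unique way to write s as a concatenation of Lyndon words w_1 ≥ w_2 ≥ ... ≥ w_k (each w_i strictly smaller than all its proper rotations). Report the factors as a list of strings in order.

emit factor 1: 'd' (i=0, period=1)
emit factor 2: 'bbfcg' (i=1, period=5)
emit factor 3: 'abbdfdcfdcd' (i=6, period=11)

["d", "bbfcg", "abbdfdcfdcd"]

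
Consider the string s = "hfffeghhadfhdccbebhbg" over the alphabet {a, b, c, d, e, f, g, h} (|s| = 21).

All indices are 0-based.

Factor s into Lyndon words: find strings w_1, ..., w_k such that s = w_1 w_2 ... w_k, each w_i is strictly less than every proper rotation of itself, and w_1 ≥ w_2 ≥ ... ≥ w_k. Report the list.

["h", "f", "f", "f", "eghh", "adfhdccbebhbg"]

emit factor 1: 'h' (i=0, period=1)
emit factor 2: 'f' (i=1, period=1)
emit factor 3: 'f' (i=2, period=1)
emit factor 4: 'f' (i=3, period=1)
emit factor 5: 'eghh' (i=4, period=4)
emit factor 6: 'adfhdccbebhbg' (i=8, period=13)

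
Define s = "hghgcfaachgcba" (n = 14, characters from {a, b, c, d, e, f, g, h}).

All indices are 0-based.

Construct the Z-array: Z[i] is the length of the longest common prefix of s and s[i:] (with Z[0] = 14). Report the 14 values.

Z[0]=14
i=1: fresh scan; Z[1]=0
i=2: fresh scan; Z[2]=2 grow→box=[2,4)
i=3: min(r-i=1, Z[1]=0)=0; Z[3]=0
i=4: fresh scan; Z[4]=0
i=5: fresh scan; Z[5]=0
i=6: fresh scan; Z[6]=0
i=7: fresh scan; Z[7]=0
i=8: fresh scan; Z[8]=0
i=9: fresh scan; Z[9]=2 grow→box=[9,11)
i=10: min(r-i=1, Z[1]=0)=0; Z[10]=0
i=11: fresh scan; Z[11]=0
i=12: fresh scan; Z[12]=0
i=13: fresh scan; Z[13]=0

[14, 0, 2, 0, 0, 0, 0, 0, 0, 2, 0, 0, 0, 0]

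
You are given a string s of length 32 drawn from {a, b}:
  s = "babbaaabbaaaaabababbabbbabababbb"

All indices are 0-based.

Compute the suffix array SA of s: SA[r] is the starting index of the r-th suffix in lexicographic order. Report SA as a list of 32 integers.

rank | idx | suffix
   0 |   9 | aaaaabababbabbbabababbb
   1 |  10 | aaaabababbabbbabababbb
   2 |  11 | aaabababbabbbabababbb
   3 |   4 | aaabbaaaaabababbabbbabababbb
   4 |  12 | aabababbabbbabababbb
   5 |   5 | aabbaaaaabababbabbbabababbb
   6 |  13 | abababbabbbabababbb
   7 |  24 | abababbb
   8 |  15 | ababbabbbabababbb
   9 |  26 | ababbb
  10 |   6 | abbaaaaabababbabbbabababbb
  11 |   1 | abbaaabbaaaaabababbabbbabababbb
  12 |  17 | abbabbbabababbb
  13 |  28 | abbb
  14 |  20 | abbbabababbb
  15 |  31 | b
  16 |   8 | baaaaabababbabbbabababbb
  17 |   3 | baaabbaaaaabababbabbbabababbb
  18 |  23 | babababbb
  19 |  14 | bababbabbbabababbb
  20 |  25 | bababbb
  21 |   0 | babbaaabbaaaaabababbabbbabababbb
  22 |  16 | babbabbbabababbb
  23 |  27 | babbb
  24 |  19 | babbbabababbb
  25 |  30 | bb
  26 |   7 | bbaaaaabababbabbbabababbb
  27 |   2 | bbaaabbaaaaabababbabbbabababbb
  28 |  22 | bbabababbb
  29 |  18 | bbabbbabababbb
  30 |  29 | bbb
  31 |  21 | bbbabababbb

[9, 10, 11, 4, 12, 5, 13, 24, 15, 26, 6, 1, 17, 28, 20, 31, 8, 3, 23, 14, 25, 0, 16, 27, 19, 30, 7, 2, 22, 18, 29, 21]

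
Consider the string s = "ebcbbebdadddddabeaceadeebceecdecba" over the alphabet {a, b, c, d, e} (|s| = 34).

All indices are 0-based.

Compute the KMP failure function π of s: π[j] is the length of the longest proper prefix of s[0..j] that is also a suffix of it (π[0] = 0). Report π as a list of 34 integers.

[0, 0, 0, 0, 0, 1, 2, 0, 0, 0, 0, 0, 0, 0, 0, 0, 1, 0, 0, 1, 0, 0, 1, 1, 2, 3, 1, 1, 0, 0, 1, 0, 0, 0]

π[0] = 0
j=1 s[j]='b': π[1]=0 (border '')
j=2 s[j]='c': π[2]=0 (border '')
j=3 s[j]='b': π[3]=0 (border '')
j=4 s[j]='b': π[4]=0 (border '')
j=5 s[j]='e': π[5]=1 (border 'e')
j=6 s[j]='b': π[6]=2 (border 'eb')
j=7 s[j]='d': k: 2→0; π[7]=0 (border '')
j=8 s[j]='a': π[8]=0 (border '')
j=9 s[j]='d': π[9]=0 (border '')
j=10 s[j]='d': π[10]=0 (border '')
j=11 s[j]='d': π[11]=0 (border '')
j=12 s[j]='d': π[12]=0 (border '')
j=13 s[j]='d': π[13]=0 (border '')
j=14 s[j]='a': π[14]=0 (border '')
j=15 s[j]='b': π[15]=0 (border '')
j=16 s[j]='e': π[16]=1 (border 'e')
j=17 s[j]='a': k: 1→0; π[17]=0 (border '')
j=18 s[j]='c': π[18]=0 (border '')
j=19 s[j]='e': π[19]=1 (border 'e')
j=20 s[j]='a': k: 1→0; π[20]=0 (border '')
j=21 s[j]='d': π[21]=0 (border '')
j=22 s[j]='e': π[22]=1 (border 'e')
j=23 s[j]='e': k: 1→0; π[23]=1 (border 'e')
j=24 s[j]='b': π[24]=2 (border 'eb')
j=25 s[j]='c': π[25]=3 (border 'ebc')
j=26 s[j]='e': k: 3→0; π[26]=1 (border 'e')
j=27 s[j]='e': k: 1→0; π[27]=1 (border 'e')
j=28 s[j]='c': k: 1→0; π[28]=0 (border '')
j=29 s[j]='d': π[29]=0 (border '')
j=30 s[j]='e': π[30]=1 (border 'e')
j=31 s[j]='c': k: 1→0; π[31]=0 (border '')
j=32 s[j]='b': π[32]=0 (border '')
j=33 s[j]='a': π[33]=0 (border '')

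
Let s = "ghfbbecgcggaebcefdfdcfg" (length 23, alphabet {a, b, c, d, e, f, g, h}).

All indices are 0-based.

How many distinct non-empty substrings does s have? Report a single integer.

259

rank→(start, suffix):
  0 → (11, 'aebcefdfdcfg')
  1 → (3, 'bbecgcggaebcefdfdcfg')
  2 → (13, 'bcefdfdcfg')
  3 → (4, 'becgcggaebcefdfdcfg')
  4 → (14, 'cefdfdcfg')
  5 → (20, 'cfg')
  6 → (6, 'cgcggaebcefdfdcfg')
  7 → (8, 'cggaebcefdfdcfg')
  8 → (19, 'dcfg')
  9 → (17, 'dfdcfg')
  10 → (12, 'ebcefdfdcfg')
  11 → (5, 'ecgcggaebcefdfdcfg')
  12 → (15, 'efdfdcfg')
  13 → (2, 'fbbecgcggaebcefdfdcfg')
  14 → (18, 'fdcfg')
  15 → (16, 'fdfdcfg')
  16 → (21, 'fg')
  17 → (22, 'g')
  18 → (10, 'gaebcefdfdcfg')
  19 → (7, 'gcggaebcefdfdcfg')
  20 → (9, 'ggaebcefdfdcfg')
  21 → (0, 'ghfbbecgcggaebcefdfdcfg')
  22 → (1, 'hfbbecgcggaebcefdfdcfg')

SA = [11, 3, 13, 4, 14, 20, 6, 8, 19, 17, 12, 5, 15, 2, 18, 16, 21, 22, 10, 7, 9, 0, 1]
i: (SA[i-1],SA[i]) lcp shared
  1: (11,3) 0 ''
  2: (3,13) 1 'b'
  3: (13,4) 1 'b'
  4: (4,14) 0 ''
  5: (14,20) 1 'c'
  6: (20,6) 1 'c'
  7: (6,8) 2 'cg'
  8: (8,19) 0 ''
  9: (19,17) 1 'd'
  10: (17,12) 0 ''
  11: (12,5) 1 'e'
  12: (5,15) 1 'e'
  13: (15,2) 0 ''
  14: (2,18) 1 'f'
  15: (18,16) 2 'fd'
  16: (16,21) 1 'f'
  17: (21,22) 0 ''
  18: (22,10) 1 'g'
  19: (10,7) 1 'g'
  20: (7,9) 1 'g'
  21: (9,0) 1 'g'
  22: (0,1) 0 ''

n(n+1)/2 = 23·24/2 = 276
Σ LCP = 0 + 0 + 1 + 1 + 0 + 1 + 1 + 2 + 0 + 1 + 0 + 1 + 1 + 0 + 1 + 2 + 1 + 0 + 1 + 1 + 1 + 1 + 0 = 17
distinct = 276 − 17 = 259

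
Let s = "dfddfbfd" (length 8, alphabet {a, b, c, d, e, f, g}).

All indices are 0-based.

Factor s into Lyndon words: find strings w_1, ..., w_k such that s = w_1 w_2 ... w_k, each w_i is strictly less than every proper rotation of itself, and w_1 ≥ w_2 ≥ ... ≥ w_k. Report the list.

emit factor 1: 'df' (i=0, period=2)
emit factor 2: 'ddf' (i=2, period=3)
emit factor 3: 'bfd' (i=5, period=3)

["df", "ddf", "bfd"]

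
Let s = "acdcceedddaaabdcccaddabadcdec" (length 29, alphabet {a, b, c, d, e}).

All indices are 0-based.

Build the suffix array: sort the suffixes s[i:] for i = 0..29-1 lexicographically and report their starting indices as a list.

[10, 11, 21, 12, 0, 23, 18, 22, 13, 28, 17, 16, 15, 3, 1, 25, 4, 9, 20, 14, 2, 24, 8, 19, 7, 26, 27, 6, 5]

sorted suffixes:
  #0 SA[0]=10  'aaabdcccaddabadcdec'
  #1 SA[1]=11  'aabdcccaddabadcdec'
  #2 SA[2]=21  'abadcdec'
  #3 SA[3]=12  'abdcccaddabadcdec'
  #4 SA[4]=0  'acdcceedddaaabdcccaddabadcdec'
  #5 SA[5]=23  'adcdec'
  #6 SA[6]=18  'addabadcdec'
  #7 SA[7]=22  'badcdec'
  #8 SA[8]=13  'bdcccaddabadcdec'
  #9 SA[9]=28  'c'
  #10 SA[10]=17  'caddabadcdec'
  #11 SA[11]=16  'ccaddabadcdec'
  #12 SA[12]=15  'cccaddabadcdec'
  #13 SA[13]=3  'cceedddaaabdcccaddabadcdec'
  #14 SA[14]=1  'cdcceedddaaabdcccaddabadcdec'
  #15 SA[15]=25  'cdec'
  #16 SA[16]=4  'ceedddaaabdcccaddabadcdec'
  #17 SA[17]=9  'daaabdcccaddabadcdec'
  #18 SA[18]=20  'dabadcdec'
  #19 SA[19]=14  'dcccaddabadcdec'
  #20 SA[20]=2  'dcceedddaaabdcccaddabadcdec'
  #21 SA[21]=24  'dcdec'
  #22 SA[22]=8  'ddaaabdcccaddabadcdec'
  #23 SA[23]=19  'ddabadcdec'
  #24 SA[24]=7  'dddaaabdcccaddabadcdec'
  #25 SA[25]=26  'dec'
  #26 SA[26]=27  'ec'
  #27 SA[27]=6  'edddaaabdcccaddabadcdec'
  #28 SA[28]=5  'eedddaaabdcccaddabadcdec'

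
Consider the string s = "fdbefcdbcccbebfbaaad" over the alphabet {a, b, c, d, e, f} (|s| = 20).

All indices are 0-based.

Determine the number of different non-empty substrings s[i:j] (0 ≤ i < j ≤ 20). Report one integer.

rank→(start, suffix):
  0 → (16, 'aaad')
  1 → (17, 'aad')
  2 → (18, 'ad')
  3 → (15, 'baaad')
  4 → (7, 'bcccbebfbaaad')
  5 → (11, 'bebfbaaad')
  6 → (2, 'befcdbcccbebfbaaad')
  7 → (13, 'bfbaaad')
  8 → (10, 'cbebfbaaad')
  9 → (9, 'ccbebfbaaad')
  10 → (8, 'cccbebfbaaad')
  11 → (5, 'cdbcccbebfbaaad')
  12 → (19, 'd')
  13 → (6, 'dbcccbebfbaaad')
  14 → (1, 'dbefcdbcccbebfbaaad')
  15 → (12, 'ebfbaaad')
  16 → (3, 'efcdbcccbebfbaaad')
  17 → (14, 'fbaaad')
  18 → (4, 'fcdbcccbebfbaaad')
  19 → (0, 'fdbefcdbcccbebfbaaad')

SA = [16, 17, 18, 15, 7, 11, 2, 13, 10, 9, 8, 5, 19, 6, 1, 12, 3, 14, 4, 0]
rank  pair      lcp
   1  s[16:],s[17:]  2  'aa'
   2  s[17:],s[18:]  1  'a'
   3  s[18:],s[15:]  0  ''
   4  s[15:],s[7:]  1  'b'
   5  s[7:],s[11:]  1  'b'
   6  s[11:],s[2:]  2  'be'
   7  s[2:],s[13:]  1  'b'
   8  s[13:],s[10:]  0  ''
   9  s[10:],s[9:]  1  'c'
  10  s[9:],s[8:]  2  'cc'
  11  s[8:],s[5:]  1  'c'
  12  s[5:],s[19:]  0  ''
  13  s[19:],s[6:]  1  'd'
  14  s[6:],s[1:]  2  'db'
  15  s[1:],s[12:]  0  ''
  16  s[12:],s[3:]  1  'e'
  17  s[3:],s[14:]  0  ''
  18  s[14:],s[4:]  1  'f'
  19  s[4:],s[0:]  1  'f'

n(n+1)/2 = 20·21/2 = 210
Σ LCP = 0 + 2 + 1 + 0 + 1 + 1 + 2 + 1 + 0 + 1 + 2 + 1 + 0 + 1 + 2 + 0 + 1 + 0 + 1 + 1 = 18
distinct = 210 − 18 = 192

192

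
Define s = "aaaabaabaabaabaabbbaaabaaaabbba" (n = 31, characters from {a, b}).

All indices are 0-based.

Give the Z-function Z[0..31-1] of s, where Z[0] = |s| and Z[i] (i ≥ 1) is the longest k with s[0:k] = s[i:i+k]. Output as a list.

Z[0]=31
i=1: outside box; Z[1]=3 scan→box=[1,4)
i=2: min(r-i=2, Z[1]=3)=2; Z[2]=2
i=3: min(r-i=1, Z[2]=2)=1; Z[3]=1
i=4: outside box; Z[4]=0
i=5: outside box; Z[5]=2 scan→box=[5,7)
i=6: min(r-i=1, Z[1]=3)=1; Z[6]=1
i=7: outside box; Z[7]=0
i=8: outside box; Z[8]=2 scan→box=[8,10)
i=9: min(r-i=1, Z[1]=3)=1; Z[9]=1
i=10: outside box; Z[10]=0
i=11: outside box; Z[11]=2 scan→box=[11,13)
i=12: min(r-i=1, Z[1]=3)=1; Z[12]=1
i=13: outside box; Z[13]=0
i=14: outside box; Z[14]=2 scan→box=[14,16)
i=15: min(r-i=1, Z[1]=3)=1; Z[15]=1
i=16: outside box; Z[16]=0
i=17: outside box; Z[17]=0
i=18: outside box; Z[18]=0
i=19: outside box; Z[19]=3 scan→box=[19,22)
i=20: min(r-i=2, Z[1]=3)=2; Z[20]=2
i=21: min(r-i=1, Z[2]=2)=1; Z[21]=1
i=22: outside box; Z[22]=0
i=23: outside box; Z[23]=5 scan→box=[23,28)
i=24: min(r-i=4, Z[1]=3)=3; Z[24]=3
i=25: min(r-i=3, Z[2]=2)=2; Z[25]=2
i=26: min(r-i=2, Z[3]=1)=1; Z[26]=1
i=27: min(r-i=1, Z[4]=0)=0; Z[27]=0
i=28: outside box; Z[28]=0
i=29: outside box; Z[29]=0
i=30: outside box; Z[30]=1 scan→box=[30,31)

[31, 3, 2, 1, 0, 2, 1, 0, 2, 1, 0, 2, 1, 0, 2, 1, 0, 0, 0, 3, 2, 1, 0, 5, 3, 2, 1, 0, 0, 0, 1]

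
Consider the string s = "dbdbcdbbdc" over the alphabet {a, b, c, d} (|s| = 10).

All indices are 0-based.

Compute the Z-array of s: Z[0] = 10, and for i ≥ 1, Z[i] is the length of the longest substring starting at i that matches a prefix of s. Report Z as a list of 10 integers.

Z[0]=10
i=1: outside box; Z[1]=0
i=2: outside box; Z[2]=2 extend→box=[2,4)
i=3: min(r-i=1, Z[1]=0)=0; Z[3]=0
i=4: outside box; Z[4]=0
i=5: outside box; Z[5]=2 extend→box=[5,7)
i=6: min(r-i=1, Z[1]=0)=0; Z[6]=0
i=7: outside box; Z[7]=0
i=8: outside box; Z[8]=1 extend→box=[8,9)
i=9: outside box; Z[9]=0

[10, 0, 2, 0, 0, 2, 0, 0, 1, 0]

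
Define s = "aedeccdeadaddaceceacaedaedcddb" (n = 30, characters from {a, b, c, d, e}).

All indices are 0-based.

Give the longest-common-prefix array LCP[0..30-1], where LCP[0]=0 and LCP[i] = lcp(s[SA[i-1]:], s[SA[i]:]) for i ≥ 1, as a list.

[0, 2, 1, 2, 1, 3, 3, 0, 0, 1, 1, 2, 1, 2, 0, 2, 2, 1, 1, 1, 2, 1, 2, 0, 2, 1, 2, 1, 2, 2]

sorted suffixes:
  #0 SA[0]=18  'acaedaedcddb'
  #1 SA[1]=13  'aceceacaedaedcddb'
  #2 SA[2]=8  'adaddaceceacaedaedcddb'
  #3 SA[3]=10  'addaceceacaedaedcddb'
  #4 SA[4]=20  'aedaedcddb'
  #5 SA[5]=23  'aedcddb'
  #6 SA[6]=0  'aedeccdeadaddaceceacaedaedcddb'
  #7 SA[7]=29  'b'
  #8 SA[8]=19  'caedaedcddb'
  #9 SA[9]=4  'ccdeadaddaceceacaedaedcddb'
  #10 SA[10]=26  'cddb'
  #11 SA[11]=5  'cdeadaddaceceacaedaedcddb'
  #12 SA[12]=16  'ceacaedaedcddb'
  #13 SA[13]=14  'ceceacaedaedcddb'
  #14 SA[14]=12  'daceceacaedaedcddb'
  #15 SA[15]=9  'daddaceceacaedaedcddb'
  #16 SA[16]=22  'daedcddb'
  #17 SA[17]=28  'db'
  #18 SA[18]=25  'dcddb'
  #19 SA[19]=11  'ddaceceacaedaedcddb'
  #20 SA[20]=27  'ddb'
  #21 SA[21]=6  'deadaddaceceacaedaedcddb'
  #22 SA[22]=2  'deccdeadaddaceceacaedaedcddb'
  #23 SA[23]=17  'eacaedaedcddb'
  #24 SA[24]=7  'eadaddaceceacaedaedcddb'
  #25 SA[25]=3  'eccdeadaddaceceacaedaedcddb'
  #26 SA[26]=15  'eceacaedaedcddb'
  #27 SA[27]=21  'edaedcddb'
  #28 SA[28]=24  'edcddb'
  #29 SA[29]=1  'edeccdeadaddaceceacaedaedcddb'

SA = [18, 13, 8, 10, 20, 23, 0, 29, 19, 4, 26, 5, 16, 14, 12, 9, 22, 28, 25, 11, 27, 6, 2, 17, 7, 3, 15, 21, 24, 1]
rank  pair      lcp
   1  s[18:],s[13:]  2  'ac'
   2  s[13:],s[8:]  1  'a'
   3  s[8:],s[10:]  2  'ad'
   4  s[10:],s[20:]  1  'a'
   5  s[20:],s[23:]  3  'aed'
   6  s[23:],s[0:]  3  'aed'
   7  s[0:],s[29:]  0  ''
   8  s[29:],s[19:]  0  ''
   9  s[19:],s[4:]  1  'c'
  10  s[4:],s[26:]  1  'c'
  11  s[26:],s[5:]  2  'cd'
  12  s[5:],s[16:]  1  'c'
  13  s[16:],s[14:]  2  'ce'
  14  s[14:],s[12:]  0  ''
  15  s[12:],s[9:]  2  'da'
  16  s[9:],s[22:]  2  'da'
  17  s[22:],s[28:]  1  'd'
  18  s[28:],s[25:]  1  'd'
  19  s[25:],s[11:]  1  'd'
  20  s[11:],s[27:]  2  'dd'
  21  s[27:],s[6:]  1  'd'
  22  s[6:],s[2:]  2  'de'
  23  s[2:],s[17:]  0  ''
  24  s[17:],s[7:]  2  'ea'
  25  s[7:],s[3:]  1  'e'
  26  s[3:],s[15:]  2  'ec'
  27  s[15:],s[21:]  1  'e'
  28  s[21:],s[24:]  2  'ed'
  29  s[24:],s[1:]  2  'ed'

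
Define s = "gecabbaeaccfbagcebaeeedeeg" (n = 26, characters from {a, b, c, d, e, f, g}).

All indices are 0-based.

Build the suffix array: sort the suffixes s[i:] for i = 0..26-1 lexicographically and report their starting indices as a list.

rank | idx | suffix
   0 |   3 | abbaeaccfbagcebaeeedeeg
   1 |   8 | accfbagcebaeeedeeg
   2 |   6 | aeaccfbagcebaeeedeeg
   3 |  18 | aeeedeeg
   4 |  13 | agcebaeeedeeg
   5 |   5 | baeaccfbagcebaeeedeeg
   6 |  17 | baeeedeeg
   7 |  12 | bagcebaeeedeeg
   8 |   4 | bbaeaccfbagcebaeeedeeg
   9 |   2 | cabbaeaccfbagcebaeeedeeg
  10 |   9 | ccfbagcebaeeedeeg
  11 |  15 | cebaeeedeeg
  12 |  10 | cfbagcebaeeedeeg
  13 |  22 | deeg
  14 |   7 | eaccfbagcebaeeedeeg
  15 |  16 | ebaeeedeeg
  16 |   1 | ecabbaeaccfbagcebaeeedeeg
  17 |  21 | edeeg
  18 |  20 | eedeeg
  19 |  19 | eeedeeg
  20 |  23 | eeg
  21 |  24 | eg
  22 |  11 | fbagcebaeeedeeg
  23 |  25 | g
  24 |  14 | gcebaeeedeeg
  25 |   0 | gecabbaeaccfbagcebaeeedeeg

[3, 8, 6, 18, 13, 5, 17, 12, 4, 2, 9, 15, 10, 22, 7, 16, 1, 21, 20, 19, 23, 24, 11, 25, 14, 0]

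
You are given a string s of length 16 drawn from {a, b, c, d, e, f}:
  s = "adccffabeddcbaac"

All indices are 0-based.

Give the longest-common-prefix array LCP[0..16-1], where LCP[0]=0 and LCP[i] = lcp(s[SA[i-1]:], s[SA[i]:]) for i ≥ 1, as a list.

rank→(start, suffix):
  0 → (13, 'aac')
  1 → (6, 'abeddcbaac')
  2 → (14, 'ac')
  3 → (0, 'adccffabeddcbaac')
  4 → (12, 'baac')
  5 → (7, 'beddcbaac')
  6 → (15, 'c')
  7 → (11, 'cbaac')
  8 → (2, 'ccffabeddcbaac')
  9 → (3, 'cffabeddcbaac')
  10 → (10, 'dcbaac')
  11 → (1, 'dccffabeddcbaac')
  12 → (9, 'ddcbaac')
  13 → (8, 'eddcbaac')
  14 → (5, 'fabeddcbaac')
  15 → (4, 'ffabeddcbaac')

SA = [13, 6, 14, 0, 12, 7, 15, 11, 2, 3, 10, 1, 9, 8, 5, 4]
[i] adj suffixes → lcp
  [1] 13/6 → 1 ('a')
  [2] 6/14 → 1 ('a')
  [3] 14/0 → 1 ('a')
  [4] 0/12 → 0 ('')
  [5] 12/7 → 1 ('b')
  [6] 7/15 → 0 ('')
  [7] 15/11 → 1 ('c')
  [8] 11/2 → 1 ('c')
  [9] 2/3 → 1 ('c')
  [10] 3/10 → 0 ('')
  [11] 10/1 → 2 ('dc')
  [12] 1/9 → 1 ('d')
  [13] 9/8 → 0 ('')
  [14] 8/5 → 0 ('')
  [15] 5/4 → 1 ('f')

[0, 1, 1, 1, 0, 1, 0, 1, 1, 1, 0, 2, 1, 0, 0, 1]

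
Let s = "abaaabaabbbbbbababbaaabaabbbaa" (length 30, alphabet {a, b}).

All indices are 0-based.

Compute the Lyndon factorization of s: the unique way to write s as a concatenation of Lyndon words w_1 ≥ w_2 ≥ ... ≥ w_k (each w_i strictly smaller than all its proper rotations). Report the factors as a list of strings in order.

["ab", "aaabaabbbbbbababb", "aaabaabbb", "a", "a"]

emit factor 1: 'ab' (i=0, period=2)
emit factor 2: 'aaabaabbbbbbababb' (i=2, period=17)
emit factor 3: 'aaabaabbb' (i=19, period=9)
emit factor 4: 'a' (i=28, period=1)
emit factor 5: 'a' (i=29, period=1)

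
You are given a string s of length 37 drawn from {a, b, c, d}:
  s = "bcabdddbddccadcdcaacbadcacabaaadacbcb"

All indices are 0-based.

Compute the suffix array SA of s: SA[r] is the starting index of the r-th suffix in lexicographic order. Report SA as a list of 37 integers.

[28, 17, 29, 26, 2, 24, 18, 32, 30, 21, 12, 36, 27, 20, 0, 34, 7, 3, 16, 25, 1, 23, 11, 35, 19, 33, 10, 14, 31, 6, 15, 22, 9, 13, 5, 8, 4]

rank | idx | suffix
   0 |  28 | aaadacbcb
   1 |  17 | aacbadcacabaaadacbcb
   2 |  29 | aadacbcb
   3 |  26 | abaaadacbcb
   4 |   2 | abdddbddccadcdcaacbadcacabaaadacbcb
   5 |  24 | acabaaadacbcb
   6 |  18 | acbadcacabaaadacbcb
   7 |  32 | acbcb
   8 |  30 | adacbcb
   9 |  21 | adcacabaaadacbcb
  10 |  12 | adcdcaacbadcacabaaadacbcb
  11 |  36 | b
  12 |  27 | baaadacbcb
  13 |  20 | badcacabaaadacbcb
  14 |   0 | bcabdddbddccadcdcaacbadcacabaaadacbcb
  15 |  34 | bcb
  16 |   7 | bddccadcdcaacbadcacabaaadacbcb
  17 |   3 | bdddbddccadcdcaacbadcacabaaadacbcb
  18 |  16 | caacbadcacabaaadacbcb
  19 |  25 | cabaaadacbcb
  20 |   1 | cabdddbddccadcdcaacbadcacabaaadacbcb
  21 |  23 | cacabaaadacbcb
  22 |  11 | cadcdcaacbadcacabaaadacbcb
  23 |  35 | cb
  24 |  19 | cbadcacabaaadacbcb
  25 |  33 | cbcb
  26 |  10 | ccadcdcaacbadcacabaaadacbcb
  27 |  14 | cdcaacbadcacabaaadacbcb
  28 |  31 | dacbcb
  29 |   6 | dbddccadcdcaacbadcacabaaadacbcb
  30 |  15 | dcaacbadcacabaaadacbcb
  31 |  22 | dcacabaaadacbcb
  32 |   9 | dccadcdcaacbadcacabaaadacbcb
  33 |  13 | dcdcaacbadcacabaaadacbcb
  34 |   5 | ddbddccadcdcaacbadcacabaaadacbcb
  35 |   8 | ddccadcdcaacbadcacabaaadacbcb
  36 |   4 | dddbddccadcdcaacbadcacabaaadacbcb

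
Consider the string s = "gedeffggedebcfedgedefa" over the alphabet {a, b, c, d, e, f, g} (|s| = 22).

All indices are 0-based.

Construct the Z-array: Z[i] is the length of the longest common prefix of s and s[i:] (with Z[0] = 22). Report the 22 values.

Z[0]=22
i=1: fresh scan; Z[1]=0
i=2: fresh scan; Z[2]=0
i=3: fresh scan; Z[3]=0
i=4: fresh scan; Z[4]=0
i=5: fresh scan; Z[5]=0
i=6: fresh scan; Z[6]=1 scan→box=[6,7)
i=7: fresh scan; Z[7]=4 scan→box=[7,11)
i=8: min(r-i=3, Z[1]=0)=0; Z[8]=0
i=9: min(r-i=2, Z[2]=0)=0; Z[9]=0
i=10: min(r-i=1, Z[3]=0)=0; Z[10]=0
i=11: fresh scan; Z[11]=0
i=12: fresh scan; Z[12]=0
i=13: fresh scan; Z[13]=0
i=14: fresh scan; Z[14]=0
i=15: fresh scan; Z[15]=0
i=16: fresh scan; Z[16]=5 scan→box=[16,21)
i=17: min(r-i=4, Z[1]=0)=0; Z[17]=0
i=18: min(r-i=3, Z[2]=0)=0; Z[18]=0
i=19: min(r-i=2, Z[3]=0)=0; Z[19]=0
i=20: min(r-i=1, Z[4]=0)=0; Z[20]=0
i=21: fresh scan; Z[21]=0

[22, 0, 0, 0, 0, 0, 1, 4, 0, 0, 0, 0, 0, 0, 0, 0, 5, 0, 0, 0, 0, 0]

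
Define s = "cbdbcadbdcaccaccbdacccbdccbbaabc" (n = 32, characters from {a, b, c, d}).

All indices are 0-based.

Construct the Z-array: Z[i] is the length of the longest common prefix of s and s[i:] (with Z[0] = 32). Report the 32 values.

Z[0]=32
i=1: fresh scan; Z[1]=0
i=2: fresh scan; Z[2]=0
i=3: fresh scan; Z[3]=0
i=4: fresh scan; Z[4]=1 extend→box=[4,5)
i=5: fresh scan; Z[5]=0
i=6: fresh scan; Z[6]=0
i=7: fresh scan; Z[7]=0
i=8: fresh scan; Z[8]=0
i=9: fresh scan; Z[9]=1 extend→box=[9,10)
i=10: fresh scan; Z[10]=0
i=11: fresh scan; Z[11]=1 extend→box=[11,12)
i=12: fresh scan; Z[12]=1 extend→box=[12,13)
i=13: fresh scan; Z[13]=0
i=14: fresh scan; Z[14]=1 extend→box=[14,15)
i=15: fresh scan; Z[15]=3 extend→box=[15,18)
i=16: min(r-i=2, Z[1]=0)=0; Z[16]=0
i=17: min(r-i=1, Z[2]=0)=0; Z[17]=0
i=18: fresh scan; Z[18]=0
i=19: fresh scan; Z[19]=1 extend→box=[19,20)
i=20: fresh scan; Z[20]=1 extend→box=[20,21)
i=21: fresh scan; Z[21]=3 extend→box=[21,24)
i=22: min(r-i=2, Z[1]=0)=0; Z[22]=0
i=23: min(r-i=1, Z[2]=0)=0; Z[23]=0
i=24: fresh scan; Z[24]=1 extend→box=[24,25)
i=25: fresh scan; Z[25]=2 extend→box=[25,27)
i=26: min(r-i=1, Z[1]=0)=0; Z[26]=0
i=27: fresh scan; Z[27]=0
i=28: fresh scan; Z[28]=0
i=29: fresh scan; Z[29]=0
i=30: fresh scan; Z[30]=0
i=31: fresh scan; Z[31]=1 extend→box=[31,32)

[32, 0, 0, 0, 1, 0, 0, 0, 0, 1, 0, 1, 1, 0, 1, 3, 0, 0, 0, 1, 1, 3, 0, 0, 1, 2, 0, 0, 0, 0, 0, 1]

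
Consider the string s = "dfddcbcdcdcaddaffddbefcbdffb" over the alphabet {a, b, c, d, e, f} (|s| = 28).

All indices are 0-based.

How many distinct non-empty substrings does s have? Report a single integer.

sorted suffixes:
  #0 SA[0]=11  'addaffddbefcbdffb'
  #1 SA[1]=14  'affddbefcbdffb'
  #2 SA[2]=27  'b'
  #3 SA[3]=5  'bcdcdcaddaffddbefcbdffb'
  #4 SA[4]=23  'bdffb'
  #5 SA[5]=19  'befcbdffb'
  #6 SA[6]=10  'caddaffddbefcbdffb'
  #7 SA[7]=4  'cbcdcdcaddaffddbefcbdffb'
  #8 SA[8]=22  'cbdffb'
  #9 SA[9]=8  'cdcaddaffddbefcbdffb'
  #10 SA[10]=6  'cdcdcaddaffddbefcbdffb'
  #11 SA[11]=13  'daffddbefcbdffb'
  #12 SA[12]=18  'dbefcbdffb'
  #13 SA[13]=9  'dcaddaffddbefcbdffb'
  #14 SA[14]=3  'dcbcdcdcaddaffddbefcbdffb'
  #15 SA[15]=7  'dcdcaddaffddbefcbdffb'
  #16 SA[16]=12  'ddaffddbefcbdffb'
  #17 SA[17]=17  'ddbefcbdffb'
  #18 SA[18]=2  'ddcbcdcdcaddaffddbefcbdffb'
  #19 SA[19]=0  'dfddcbcdcdcaddaffddbefcbdffb'
  #20 SA[20]=24  'dffb'
  #21 SA[21]=20  'efcbdffb'
  #22 SA[22]=26  'fb'
  #23 SA[23]=21  'fcbdffb'
  #24 SA[24]=16  'fddbefcbdffb'
  #25 SA[25]=1  'fddcbcdcdcaddaffddbefcbdffb'
  #26 SA[26]=25  'ffb'
  #27 SA[27]=15  'ffddbefcbdffb'

SA = [11, 14, 27, 5, 23, 19, 10, 4, 22, 8, 6, 13, 18, 9, 3, 7, 12, 17, 2, 0, 24, 20, 26, 21, 16, 1, 25, 15]
i: (SA[i-1],SA[i]) lcp shared
  1: (11,14) 1 'a'
  2: (14,27) 0 ''
  3: (27,5) 1 'b'
  4: (5,23) 1 'b'
  5: (23,19) 1 'b'
  6: (19,10) 0 ''
  7: (10,4) 1 'c'
  8: (4,22) 2 'cb'
  9: (22,8) 1 'c'
  10: (8,6) 3 'cdc'
  11: (6,13) 0 ''
  12: (13,18) 1 'd'
  13: (18,9) 1 'd'
  14: (9,3) 2 'dc'
  15: (3,7) 2 'dc'
  16: (7,12) 1 'd'
  17: (12,17) 2 'dd'
  18: (17,2) 2 'dd'
  19: (2,0) 1 'd'
  20: (0,24) 2 'df'
  21: (24,20) 0 ''
  22: (20,26) 0 ''
  23: (26,21) 1 'f'
  24: (21,16) 1 'f'
  25: (16,1) 3 'fdd'
  26: (1,25) 1 'f'
  27: (25,15) 2 'ff'

n(n+1)/2 = 28·29/2 = 406
Σ LCP = 0 + 1 + 0 + 1 + 1 + 1 + 0 + 1 + 2 + 1 + 3 + 0 + 1 + 1 + 2 + 2 + 1 + 2 + 2 + 1 + 2 + 0 + 0 + 1 + 1 + 3 + 1 + 2 = 33
distinct = 406 − 33 = 373

373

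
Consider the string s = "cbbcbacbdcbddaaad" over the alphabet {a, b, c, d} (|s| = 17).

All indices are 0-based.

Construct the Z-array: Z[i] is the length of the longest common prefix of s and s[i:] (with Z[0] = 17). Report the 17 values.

[17, 0, 0, 2, 0, 0, 2, 0, 0, 2, 0, 0, 0, 0, 0, 0, 0]

Z[0]=17
i=1: outside box; Z[1]=0
i=2: outside box; Z[2]=0
i=3: outside box; Z[3]=2 grow→box=[3,5)
i=4: min(r-i=1, Z[1]=0)=0; Z[4]=0
i=5: outside box; Z[5]=0
i=6: outside box; Z[6]=2 grow→box=[6,8)
i=7: min(r-i=1, Z[1]=0)=0; Z[7]=0
i=8: outside box; Z[8]=0
i=9: outside box; Z[9]=2 grow→box=[9,11)
i=10: min(r-i=1, Z[1]=0)=0; Z[10]=0
i=11: outside box; Z[11]=0
i=12: outside box; Z[12]=0
i=13: outside box; Z[13]=0
i=14: outside box; Z[14]=0
i=15: outside box; Z[15]=0
i=16: outside box; Z[16]=0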